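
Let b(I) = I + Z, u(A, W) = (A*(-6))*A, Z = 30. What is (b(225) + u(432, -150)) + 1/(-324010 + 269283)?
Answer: -61266274504/54727 ≈ -1.1195e+6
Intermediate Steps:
u(A, W) = -6*A**2 (u(A, W) = (-6*A)*A = -6*A**2)
b(I) = 30 + I (b(I) = I + 30 = 30 + I)
(b(225) + u(432, -150)) + 1/(-324010 + 269283) = ((30 + 225) - 6*432**2) + 1/(-324010 + 269283) = (255 - 6*186624) + 1/(-54727) = (255 - 1119744) - 1/54727 = -1119489 - 1/54727 = -61266274504/54727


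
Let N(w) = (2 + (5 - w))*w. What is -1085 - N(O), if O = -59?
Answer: 2809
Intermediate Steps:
N(w) = w*(7 - w) (N(w) = (7 - w)*w = w*(7 - w))
-1085 - N(O) = -1085 - (-59)*(7 - 1*(-59)) = -1085 - (-59)*(7 + 59) = -1085 - (-59)*66 = -1085 - 1*(-3894) = -1085 + 3894 = 2809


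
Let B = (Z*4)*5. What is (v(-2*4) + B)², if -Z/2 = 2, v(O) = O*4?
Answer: 12544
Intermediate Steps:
v(O) = 4*O
Z = -4 (Z = -2*2 = -4)
B = -80 (B = -4*4*5 = -16*5 = -80)
(v(-2*4) + B)² = (4*(-2*4) - 80)² = (4*(-8) - 80)² = (-32 - 80)² = (-112)² = 12544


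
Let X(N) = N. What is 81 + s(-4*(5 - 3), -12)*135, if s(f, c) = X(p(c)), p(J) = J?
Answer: -1539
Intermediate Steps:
s(f, c) = c
81 + s(-4*(5 - 3), -12)*135 = 81 - 12*135 = 81 - 1620 = -1539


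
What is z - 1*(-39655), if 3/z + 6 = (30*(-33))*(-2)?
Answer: 26092991/658 ≈ 39655.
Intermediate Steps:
z = 1/658 (z = 3/(-6 + (30*(-33))*(-2)) = 3/(-6 - 990*(-2)) = 3/(-6 + 1980) = 3/1974 = 3*(1/1974) = 1/658 ≈ 0.0015198)
z - 1*(-39655) = 1/658 - 1*(-39655) = 1/658 + 39655 = 26092991/658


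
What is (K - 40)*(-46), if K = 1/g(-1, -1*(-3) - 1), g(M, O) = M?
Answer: 1886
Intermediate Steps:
K = -1 (K = 1/(-1) = -1)
(K - 40)*(-46) = (-1 - 40)*(-46) = -41*(-46) = 1886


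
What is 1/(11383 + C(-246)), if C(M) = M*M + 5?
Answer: 1/71904 ≈ 1.3907e-5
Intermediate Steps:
C(M) = 5 + M² (C(M) = M² + 5 = 5 + M²)
1/(11383 + C(-246)) = 1/(11383 + (5 + (-246)²)) = 1/(11383 + (5 + 60516)) = 1/(11383 + 60521) = 1/71904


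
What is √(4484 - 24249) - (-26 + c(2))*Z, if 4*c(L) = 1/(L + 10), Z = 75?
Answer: 31175/16 + I*√19765 ≈ 1948.4 + 140.59*I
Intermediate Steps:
c(L) = 1/(4*(10 + L)) (c(L) = 1/(4*(L + 10)) = 1/(4*(10 + L)))
√(4484 - 24249) - (-26 + c(2))*Z = √(4484 - 24249) - (-26 + 1/(4*(10 + 2)))*75 = √(-19765) - (-26 + (¼)/12)*75 = I*√19765 - (-26 + (¼)*(1/12))*75 = I*√19765 - (-26 + 1/48)*75 = I*√19765 - (-1247)*75/48 = I*√19765 - 1*(-31175/16) = I*√19765 + 31175/16 = 31175/16 + I*√19765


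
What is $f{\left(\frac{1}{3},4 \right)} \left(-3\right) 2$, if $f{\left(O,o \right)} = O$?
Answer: $-2$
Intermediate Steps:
$f{\left(\frac{1}{3},4 \right)} \left(-3\right) 2 = \frac{1}{3} \left(-3\right) 2 = \left(-1\right) 2 = -2$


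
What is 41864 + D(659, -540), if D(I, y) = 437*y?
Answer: -194116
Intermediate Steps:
41864 + D(659, -540) = 41864 + 437*(-540) = 41864 - 235980 = -194116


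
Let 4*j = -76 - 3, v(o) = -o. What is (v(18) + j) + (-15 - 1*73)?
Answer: -503/4 ≈ -125.75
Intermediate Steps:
j = -79/4 (j = (-76 - 3)/4 = (1/4)*(-79) = -79/4 ≈ -19.750)
(v(18) + j) + (-15 - 1*73) = (-1*18 - 79/4) + (-15 - 1*73) = (-18 - 79/4) + (-15 - 73) = -151/4 - 88 = -503/4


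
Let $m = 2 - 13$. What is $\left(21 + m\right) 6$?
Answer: $60$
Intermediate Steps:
$m = -11$
$\left(21 + m\right) 6 = \left(21 - 11\right) 6 = 10 \cdot 6 = 60$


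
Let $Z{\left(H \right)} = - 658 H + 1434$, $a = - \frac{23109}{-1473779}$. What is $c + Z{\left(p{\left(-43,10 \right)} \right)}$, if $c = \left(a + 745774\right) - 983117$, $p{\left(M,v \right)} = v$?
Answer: $- \frac{357375172822}{1473779} \approx -2.4249 \cdot 10^{5}$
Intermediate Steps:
$a = \frac{23109}{1473779}$ ($a = \left(-23109\right) \left(- \frac{1}{1473779}\right) = \frac{23109}{1473779} \approx 0.01568$)
$Z{\left(H \right)} = 1434 - 658 H$
$c = - \frac{349791106088}{1473779}$ ($c = \left(\frac{23109}{1473779} + 745774\right) - 983117 = \frac{1099106083055}{1473779} - 983117 = - \frac{349791106088}{1473779} \approx -2.3734 \cdot 10^{5}$)
$c + Z{\left(p{\left(-43,10 \right)} \right)} = - \frac{349791106088}{1473779} + \left(1434 - 6580\right) = - \frac{349791106088}{1473779} - 5146 = - \frac{357375172822}{1473779}$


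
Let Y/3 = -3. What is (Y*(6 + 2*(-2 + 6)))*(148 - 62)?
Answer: -10836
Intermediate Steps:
Y = -9 (Y = 3*(-3) = -9)
(Y*(6 + 2*(-2 + 6)))*(148 - 62) = (-9*(6 + 2*(-2 + 6)))*(148 - 62) = -9*(6 + 2*4)*86 = -9*(6 + 8)*86 = -9*14*86 = -126*86 = -10836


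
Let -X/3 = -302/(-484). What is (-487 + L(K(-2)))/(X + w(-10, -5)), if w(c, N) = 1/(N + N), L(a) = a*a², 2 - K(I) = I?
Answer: 255915/1193 ≈ 214.51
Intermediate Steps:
K(I) = 2 - I
L(a) = a³
w(c, N) = 1/(2*N)
X = -453/242 (X = -(-906)/(-484) = -(-906)*(-1)/484 = -3*151/242 = -453/242 ≈ -1.8719)
(-487 + L(K(-2)))/(X + w(-10, -5)) = (-487 + (2 - 1*(-2))³)/(-453/242 + (½)/(-5)) = (-487 + (2 + 2)³)/(-453/242 + (½)*(-⅕)) = (-487 + 4³)/(-453/242 - ⅒) = (-487 + 64)/(-1193/605) = -423*(-605/1193) = 255915/1193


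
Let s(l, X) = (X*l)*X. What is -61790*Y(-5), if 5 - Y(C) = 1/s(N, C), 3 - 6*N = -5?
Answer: -3070963/10 ≈ -3.0710e+5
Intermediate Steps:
N = 4/3 (N = ½ - ⅙*(-5) = ½ + ⅚ = 4/3 ≈ 1.3333)
s(l, X) = l*X²
Y(C) = 5 - 3/(4*C²) (Y(C) = 5 - 1/(4*C²/3) = 5 - 3/(4*C²))
-61790*Y(-5) = -61790*(5 - ¾/(-5)²) = -61790*(5 - ¾*1/25) = -61790*(5 - 3/100) = -61790*497/100 = -3070963/10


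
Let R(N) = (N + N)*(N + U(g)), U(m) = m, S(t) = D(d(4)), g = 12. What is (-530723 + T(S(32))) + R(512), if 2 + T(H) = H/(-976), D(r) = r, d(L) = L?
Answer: 1427643/244 ≈ 5851.0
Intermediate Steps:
S(t) = 4
T(H) = -2 - H/976 (T(H) = -2 + H/(-976) = -2 + H*(-1/976) = -2 - H/976)
R(N) = 2*N*(12 + N) (R(N) = (N + N)*(N + 12) = (2*N)*(12 + N) = 2*N*(12 + N))
(-530723 + T(S(32))) + R(512) = (-530723 + (-2 - 1/976*4)) + 2*512*(12 + 512) = (-530723 + (-2 - 1/244)) + 2*512*524 = (-530723 - 489/244) + 536576 = -129496901/244 + 536576 = 1427643/244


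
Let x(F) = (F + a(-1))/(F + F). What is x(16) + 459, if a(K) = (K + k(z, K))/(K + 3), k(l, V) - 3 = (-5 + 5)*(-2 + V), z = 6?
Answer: 14705/32 ≈ 459.53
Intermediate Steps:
k(l, V) = 3 (k(l, V) = 3 + (-5 + 5)*(-2 + V) = 3 + 0*(-2 + V) = 3 + 0 = 3)
a(K) = 1 (a(K) = (K + 3)/(K + 3) = (3 + K)/(3 + K) = 1)
x(F) = (1 + F)/(2*F) (x(F) = (F + 1)/(F + F) = (1 + F)/((2*F)) = (1 + F)*(1/(2*F)) = (1 + F)/(2*F))
x(16) + 459 = (½)*(1 + 16)/16 + 459 = (½)*(1/16)*17 + 459 = 17/32 + 459 = 14705/32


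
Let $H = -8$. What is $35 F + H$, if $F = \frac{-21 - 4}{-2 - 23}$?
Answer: $27$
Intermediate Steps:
$F = 1$ ($F = - \frac{25}{-25} = \left(-25\right) \left(- \frac{1}{25}\right) = 1$)
$35 F + H = 35 \cdot 1 - 8 = 35 - 8 = 27$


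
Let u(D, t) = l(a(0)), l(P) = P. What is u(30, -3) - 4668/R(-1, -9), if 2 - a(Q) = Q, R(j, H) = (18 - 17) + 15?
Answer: -1159/4 ≈ -289.75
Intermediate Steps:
R(j, H) = 16 (R(j, H) = 1 + 15 = 16)
a(Q) = 2 - Q
u(D, t) = 2 (u(D, t) = 2 - 1*0 = 2 + 0 = 2)
u(30, -3) - 4668/R(-1, -9) = 2 - 4668/16 = 2 - 4668*1/16 = 2 - 1167/4 = -1159/4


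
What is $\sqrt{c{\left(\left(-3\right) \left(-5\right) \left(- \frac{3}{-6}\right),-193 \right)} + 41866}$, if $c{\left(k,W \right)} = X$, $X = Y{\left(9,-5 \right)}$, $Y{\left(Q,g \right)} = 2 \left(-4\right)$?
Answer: $\sqrt{41858} \approx 204.59$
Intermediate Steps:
$Y{\left(Q,g \right)} = -8$
$X = -8$
$c{\left(k,W \right)} = -8$
$\sqrt{c{\left(\left(-3\right) \left(-5\right) \left(- \frac{3}{-6}\right),-193 \right)} + 41866} = \sqrt{-8 + 41866} = \sqrt{41858}$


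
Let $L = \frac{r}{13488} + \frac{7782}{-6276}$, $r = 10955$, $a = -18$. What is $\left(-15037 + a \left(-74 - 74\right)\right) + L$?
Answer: $- \frac{87284931055}{7054224} \approx -12373.0$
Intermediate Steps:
$L = - \frac{3017503}{7054224}$ ($L = \frac{10955}{13488} + \frac{7782}{-6276} = 10955 \cdot \frac{1}{13488} + 7782 \left(- \frac{1}{6276}\right) = \frac{10955}{13488} - \frac{1297}{1046} = - \frac{3017503}{7054224} \approx -0.42776$)
$\left(-15037 + a \left(-74 - 74\right)\right) + L = \left(-15037 - 18 \left(-74 - 74\right)\right) - \frac{3017503}{7054224} = \left(-15037 - -2664\right) - \frac{3017503}{7054224} = \left(-15037 + 2664\right) - \frac{3017503}{7054224} = -12373 - \frac{3017503}{7054224} = - \frac{87284931055}{7054224}$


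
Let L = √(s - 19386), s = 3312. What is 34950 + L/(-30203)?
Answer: 34950 - 3*I*√1786/30203 ≈ 34950.0 - 0.0041977*I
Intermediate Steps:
L = 3*I*√1786 (L = √(3312 - 19386) = √(-16074) = 3*I*√1786 ≈ 126.78*I)
34950 + L/(-30203) = 34950 + (3*I*√1786)/(-30203) = 34950 + (3*I*√1786)*(-1/30203) = 34950 - 3*I*√1786/30203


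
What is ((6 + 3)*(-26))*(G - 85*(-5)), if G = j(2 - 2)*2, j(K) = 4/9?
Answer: -99658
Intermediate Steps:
j(K) = 4/9 (j(K) = 4*(⅑) = 4/9)
G = 8/9 (G = (4/9)*2 = 8/9 ≈ 0.88889)
((6 + 3)*(-26))*(G - 85*(-5)) = ((6 + 3)*(-26))*(8/9 - 85*(-5)) = (9*(-26))*(8/9 + 425) = -234*3833/9 = -99658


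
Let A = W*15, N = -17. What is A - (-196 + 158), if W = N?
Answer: -217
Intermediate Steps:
W = -17
A = -255 (A = -17*15 = -255)
A - (-196 + 158) = -255 - (-196 + 158) = -255 - 1*(-38) = -255 + 38 = -217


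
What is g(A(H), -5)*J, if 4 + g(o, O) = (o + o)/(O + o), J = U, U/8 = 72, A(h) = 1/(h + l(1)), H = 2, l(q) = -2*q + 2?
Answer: -2432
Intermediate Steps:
l(q) = 2 - 2*q
A(h) = 1/h (A(h) = 1/(h + (2 - 2*1)) = 1/(h + (2 - 2)) = 1/(h + 0) = 1/h)
U = 576 (U = 8*72 = 576)
J = 576
g(o, O) = -4 + 2*o/(O + o) (g(o, O) = -4 + (o + o)/(O + o) = -4 + (2*o)/(O + o) = -4 + 2*o/(O + o))
g(A(H), -5)*J = (2*(-1/2 - 2*(-5))/(-5 + 1/2))*576 = (2*(-1*½ + 10)/(-5 + ½))*576 = (2*(-½ + 10)/(-9/2))*576 = (2*(-2/9)*(19/2))*576 = -38/9*576 = -2432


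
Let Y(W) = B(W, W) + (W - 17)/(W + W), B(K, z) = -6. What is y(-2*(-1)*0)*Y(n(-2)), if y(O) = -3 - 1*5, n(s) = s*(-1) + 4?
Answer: 166/3 ≈ 55.333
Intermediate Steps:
n(s) = 4 - s (n(s) = -s + 4 = 4 - s)
Y(W) = -6 + (-17 + W)/(2*W) (Y(W) = -6 + (W - 17)/(W + W) = -6 + (-17 + W)/((2*W)) = -6 + (-17 + W)*(1/(2*W)) = -6 + (-17 + W)/(2*W))
y(O) = -8 (y(O) = -3 - 5 = -8)
y(-2*(-1)*0)*Y(n(-2)) = -4*(-17 - 11*(4 - 1*(-2)))/(4 - 1*(-2)) = -4*(-17 - 11*(4 + 2))/(4 + 2) = -4*(-17 - 11*6)/6 = -4*(-17 - 66)/6 = -4*(-83)/6 = -8*(-83/12) = 166/3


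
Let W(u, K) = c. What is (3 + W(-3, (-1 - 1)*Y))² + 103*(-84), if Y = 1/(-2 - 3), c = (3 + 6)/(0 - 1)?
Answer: -8616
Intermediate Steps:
c = -9 (c = 9/(-1) = 9*(-1) = -9)
Y = -⅕ (Y = 1/(-5) = -⅕ ≈ -0.20000)
W(u, K) = -9
(3 + W(-3, (-1 - 1)*Y))² + 103*(-84) = (3 - 9)² + 103*(-84) = (-6)² - 8652 = 36 - 8652 = -8616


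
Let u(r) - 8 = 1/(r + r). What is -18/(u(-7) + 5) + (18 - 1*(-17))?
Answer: 6083/181 ≈ 33.608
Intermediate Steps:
u(r) = 8 + 1/(2*r) (u(r) = 8 + 1/(r + r) = 8 + 1/(2*r))
-18/(u(-7) + 5) + (18 - 1*(-17)) = -18/((8 + (½)/(-7)) + 5) + (18 - 1*(-17)) = -18/((8 + (½)*(-⅐)) + 5) + (18 + 17) = -18/((8 - 1/14) + 5) + 35 = -18/(111/14 + 5) + 35 = -18/181/14 + 35 = -18*14/181 + 35 = -252/181 + 35 = 6083/181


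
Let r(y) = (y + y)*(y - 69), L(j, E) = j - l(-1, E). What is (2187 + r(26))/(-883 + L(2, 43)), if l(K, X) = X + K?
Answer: 49/923 ≈ 0.053088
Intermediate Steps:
l(K, X) = K + X
L(j, E) = 1 + j - E (L(j, E) = j - (-1 + E) = j + (1 - E) = 1 + j - E)
r(y) = 2*y*(-69 + y) (r(y) = (2*y)*(-69 + y) = 2*y*(-69 + y))
(2187 + r(26))/(-883 + L(2, 43)) = (2187 + 2*26*(-69 + 26))/(-883 + (1 + 2 - 1*43)) = (2187 + 2*26*(-43))/(-883 + (1 + 2 - 43)) = (2187 - 2236)/(-883 - 40) = -49/(-923) = -49*(-1/923) = 49/923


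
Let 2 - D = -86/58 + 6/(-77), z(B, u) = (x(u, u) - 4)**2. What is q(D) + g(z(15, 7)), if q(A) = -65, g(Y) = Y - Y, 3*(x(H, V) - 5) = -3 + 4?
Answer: -65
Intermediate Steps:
x(H, V) = 16/3 (x(H, V) = 5 + (-3 + 4)/3 = 5 + (1/3)*1 = 5 + 1/3 = 16/3)
z(B, u) = 16/9 (z(B, u) = (16/3 - 4)**2 = (4/3)**2 = 16/9)
D = 7951/2233 (D = 2 - (-86/58 + 6/(-77)) = 2 - (-86*1/58 + 6*(-1/77)) = 2 - (-43/29 - 6/77) = 2 - 1*(-3485/2233) = 2 + 3485/2233 = 7951/2233 ≈ 3.5607)
g(Y) = 0
q(D) + g(z(15, 7)) = -65 + 0 = -65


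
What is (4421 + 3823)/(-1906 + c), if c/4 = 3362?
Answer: 4122/5771 ≈ 0.71426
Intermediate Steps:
c = 13448 (c = 4*3362 = 13448)
(4421 + 3823)/(-1906 + c) = (4421 + 3823)/(-1906 + 13448) = 8244/11542 = 8244*(1/11542) = 4122/5771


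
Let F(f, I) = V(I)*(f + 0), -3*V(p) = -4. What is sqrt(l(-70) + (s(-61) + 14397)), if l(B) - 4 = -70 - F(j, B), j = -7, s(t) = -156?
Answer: sqrt(127659)/3 ≈ 119.10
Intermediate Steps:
V(p) = 4/3 (V(p) = -1/3*(-4) = 4/3)
F(f, I) = 4*f/3 (F(f, I) = 4*(f + 0)/3 = 4*f/3)
l(B) = -170/3 (l(B) = 4 + (-70 - 4*(-7)/3) = 4 + (-70 - 1*(-28/3)) = 4 + (-70 + 28/3) = 4 - 182/3 = -170/3)
sqrt(l(-70) + (s(-61) + 14397)) = sqrt(-170/3 + (-156 + 14397)) = sqrt(-170/3 + 14241) = sqrt(42553/3) = sqrt(127659)/3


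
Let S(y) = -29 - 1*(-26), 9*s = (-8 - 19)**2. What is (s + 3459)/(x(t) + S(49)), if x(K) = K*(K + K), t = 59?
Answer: 3540/6959 ≈ 0.50869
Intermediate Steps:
x(K) = 2*K**2 (x(K) = K*(2*K) = 2*K**2)
s = 81 (s = (-8 - 19)**2/9 = (1/9)*(-27)**2 = (1/9)*729 = 81)
S(y) = -3 (S(y) = -29 + 26 = -3)
(s + 3459)/(x(t) + S(49)) = (81 + 3459)/(2*59**2 - 3) = 3540/(2*3481 - 3) = 3540/(6962 - 3) = 3540/6959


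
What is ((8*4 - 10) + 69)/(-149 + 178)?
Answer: 91/29 ≈ 3.1379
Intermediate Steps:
((8*4 - 10) + 69)/(-149 + 178) = ((32 - 10) + 69)/29 = (22 + 69)*(1/29) = 91*(1/29) = 91/29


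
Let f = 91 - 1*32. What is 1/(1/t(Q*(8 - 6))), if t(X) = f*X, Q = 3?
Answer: 354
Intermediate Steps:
f = 59 (f = 91 - 32 = 59)
t(X) = 59*X
1/(1/t(Q*(8 - 6))) = 1/(1/(59*(3*(8 - 6)))) = 1/(1/(59*(3*2))) = 1/(1/(59*6)) = 1/(1/354) = 354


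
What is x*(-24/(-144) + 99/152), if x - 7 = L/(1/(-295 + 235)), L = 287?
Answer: -6420449/456 ≈ -14080.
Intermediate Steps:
x = -17213 (x = 7 + 287/(1/(-295 + 235)) = 7 + 287/(1/(-60)) = 7 + 287/(-1/60) = 7 + 287*(-60) = 7 - 17220 = -17213)
x*(-24/(-144) + 99/152) = -17213*(-24/(-144) + 99/152) = -17213*(-24*(-1/144) + 99*(1/152)) = -17213*(⅙ + 99/152) = -17213*373/456 = -6420449/456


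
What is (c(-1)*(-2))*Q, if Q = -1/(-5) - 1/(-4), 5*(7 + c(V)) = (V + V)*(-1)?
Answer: 297/50 ≈ 5.9400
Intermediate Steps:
c(V) = -7 - 2*V/5 (c(V) = -7 + ((V + V)*(-1))/5 = -7 + ((2*V)*(-1))/5 = -7 + (-2*V)/5 = -7 - 2*V/5)
Q = 9/20 (Q = -1*(-⅕) - 1*(-¼) = ⅕ + ¼ = 9/20 ≈ 0.45000)
(c(-1)*(-2))*Q = ((-7 - ⅖*(-1))*(-2))*(9/20) = ((-7 + ⅖)*(-2))*(9/20) = -33/5*(-2)*(9/20) = (66/5)*(9/20) = 297/50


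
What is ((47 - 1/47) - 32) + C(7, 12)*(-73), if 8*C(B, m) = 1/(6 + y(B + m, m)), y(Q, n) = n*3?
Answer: 233113/15792 ≈ 14.761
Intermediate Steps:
y(Q, n) = 3*n
C(B, m) = 1/(8*(6 + 3*m))
((47 - 1/47) - 32) + C(7, 12)*(-73) = ((47 - 1/47) - 32) + (1/(24*(2 + 12)))*(-73) = ((47 - 1*1/47) - 32) + ((1/24)/14)*(-73) = ((47 - 1/47) - 32) + ((1/24)*(1/14))*(-73) = (2208/47 - 32) + (1/336)*(-73) = 704/47 - 73/336 = 233113/15792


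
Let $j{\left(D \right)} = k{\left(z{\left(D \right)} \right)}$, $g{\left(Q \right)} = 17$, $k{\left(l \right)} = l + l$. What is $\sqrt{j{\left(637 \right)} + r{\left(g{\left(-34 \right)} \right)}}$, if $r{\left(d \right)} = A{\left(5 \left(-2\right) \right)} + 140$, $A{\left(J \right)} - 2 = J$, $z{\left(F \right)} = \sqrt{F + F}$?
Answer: $\sqrt{132 + 14 \sqrt{26}} \approx 14.261$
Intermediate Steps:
$z{\left(F \right)} = \sqrt{2} \sqrt{F}$ ($z{\left(F \right)} = \sqrt{2 F} = \sqrt{2} \sqrt{F}$)
$k{\left(l \right)} = 2 l$
$j{\left(D \right)} = 2 \sqrt{2} \sqrt{D}$
$A{\left(J \right)} = 2 + J$
$r{\left(d \right)} = 132$ ($r{\left(d \right)} = \left(2 + 5 \left(-2\right)\right) + 140 = \left(2 - 10\right) + 140 = -8 + 140 = 132$)
$\sqrt{j{\left(637 \right)} + r{\left(g{\left(-34 \right)} \right)}} = \sqrt{2 \sqrt{2} \sqrt{637} + 132} = \sqrt{2 \sqrt{2} \cdot 7 \sqrt{13} + 132} = \sqrt{14 \sqrt{26} + 132} = \sqrt{132 + 14 \sqrt{26}}$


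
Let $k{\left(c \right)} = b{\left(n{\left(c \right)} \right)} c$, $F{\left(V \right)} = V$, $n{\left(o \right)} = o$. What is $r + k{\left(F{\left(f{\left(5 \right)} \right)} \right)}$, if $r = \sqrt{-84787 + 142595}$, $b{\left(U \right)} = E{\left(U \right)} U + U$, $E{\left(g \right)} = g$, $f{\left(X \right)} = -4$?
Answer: $-48 + 4 \sqrt{3613} \approx 192.43$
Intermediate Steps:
$b{\left(U \right)} = U + U^{2}$ ($b{\left(U \right)} = U U + U = U^{2} + U = U + U^{2}$)
$r = 4 \sqrt{3613}$ ($r = \sqrt{57808} = 4 \sqrt{3613} \approx 240.43$)
$k{\left(c \right)} = c^{2} \left(1 + c\right)$ ($k{\left(c \right)} = c \left(1 + c\right) c = c^{2} \left(1 + c\right)$)
$r + k{\left(F{\left(f{\left(5 \right)} \right)} \right)} = 4 \sqrt{3613} + \left(-4\right)^{2} \left(1 - 4\right) = 4 \sqrt{3613} + 16 \left(-3\right) = 4 \sqrt{3613} - 48 = -48 + 4 \sqrt{3613}$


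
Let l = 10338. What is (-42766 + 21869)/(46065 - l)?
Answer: -20897/35727 ≈ -0.58491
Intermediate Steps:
(-42766 + 21869)/(46065 - l) = (-42766 + 21869)/(46065 - 1*10338) = -20897/(46065 - 10338) = -20897/35727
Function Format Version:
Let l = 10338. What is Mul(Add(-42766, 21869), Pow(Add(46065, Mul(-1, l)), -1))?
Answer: Rational(-20897, 35727) ≈ -0.58491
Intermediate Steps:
Mul(Add(-42766, 21869), Pow(Add(46065, Mul(-1, l)), -1)) = Mul(Add(-42766, 21869), Pow(Add(46065, Mul(-1, 10338)), -1)) = Mul(-20897, Pow(Add(46065, -10338), -1)) = Mul(-20897, Pow(35727, -1)) = Mul(-20897, Rational(1, 35727)) = Rational(-20897, 35727)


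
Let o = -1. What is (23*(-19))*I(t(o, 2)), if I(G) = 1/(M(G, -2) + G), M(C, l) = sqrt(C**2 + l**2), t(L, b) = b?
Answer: 437/2 - 437*sqrt(2)/2 ≈ -90.506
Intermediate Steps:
I(G) = 1/(G + sqrt(4 + G**2)) (I(G) = 1/(sqrt(G**2 + (-2)**2) + G) = 1/(sqrt(G**2 + 4) + G) = 1/(sqrt(4 + G**2) + G) = 1/(G + sqrt(4 + G**2)))
(23*(-19))*I(t(o, 2)) = (23*(-19))/(2 + sqrt(4 + 2**2)) = -437/(2 + sqrt(4 + 4)) = -437/(2 + sqrt(8)) = -437/(2 + 2*sqrt(2))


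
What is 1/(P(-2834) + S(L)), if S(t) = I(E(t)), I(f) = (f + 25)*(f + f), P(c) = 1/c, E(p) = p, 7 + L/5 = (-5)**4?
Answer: 2834/54556483799 ≈ 5.1946e-8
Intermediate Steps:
L = 3090 (L = -35 + 5*(-5)**4 = -35 + 5*625 = -35 + 3125 = 3090)
I(f) = 2*f*(25 + f) (I(f) = (25 + f)*(2*f) = 2*f*(25 + f))
S(t) = 2*t*(25 + t)
1/(P(-2834) + S(L)) = 1/(1/(-2834) + 2*3090*(25 + 3090)) = 1/(-1/2834 + 2*3090*3115) = 1/(-1/2834 + 19250700) = 1/(54556483799/2834) = 2834/54556483799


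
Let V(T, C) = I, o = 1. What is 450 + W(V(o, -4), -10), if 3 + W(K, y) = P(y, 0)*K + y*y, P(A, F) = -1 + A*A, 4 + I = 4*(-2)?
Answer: -641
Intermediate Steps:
I = -12 (I = -4 + 4*(-2) = -4 - 8 = -12)
P(A, F) = -1 + A**2
V(T, C) = -12
W(K, y) = -3 + y**2 + K*(-1 + y**2) (W(K, y) = -3 + ((-1 + y**2)*K + y*y) = -3 + (K*(-1 + y**2) + y**2) = -3 + (y**2 + K*(-1 + y**2)) = -3 + y**2 + K*(-1 + y**2))
450 + W(V(o, -4), -10) = 450 + (-3 + (-10)**2 - 12*(-1 + (-10)**2)) = 450 + (-3 + 100 - 12*(-1 + 100)) = 450 + (-3 + 100 - 12*99) = 450 + (-3 + 100 - 1188) = 450 - 1091 = -641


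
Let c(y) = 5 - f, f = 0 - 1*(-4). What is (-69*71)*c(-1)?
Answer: -4899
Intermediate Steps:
f = 4 (f = 0 + 4 = 4)
c(y) = 1 (c(y) = 5 - 1*4 = 5 - 4 = 1)
(-69*71)*c(-1) = -69*71*1 = -4899*1 = -4899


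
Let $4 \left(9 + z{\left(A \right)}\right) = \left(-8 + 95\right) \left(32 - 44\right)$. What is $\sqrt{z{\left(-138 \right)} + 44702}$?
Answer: $4 \sqrt{2777} \approx 210.79$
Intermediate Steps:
$z{\left(A \right)} = -270$ ($z{\left(A \right)} = -9 + \frac{\left(-8 + 95\right) \left(32 - 44\right)}{4} = -9 + \frac{87 \left(-12\right)}{4} = -9 + \frac{1}{4} \left(-1044\right) = -9 - 261 = -270$)
$\sqrt{z{\left(-138 \right)} + 44702} = \sqrt{-270 + 44702} = \sqrt{44432} = 4 \sqrt{2777}$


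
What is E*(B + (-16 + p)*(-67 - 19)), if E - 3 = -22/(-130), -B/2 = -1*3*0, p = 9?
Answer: 124012/65 ≈ 1907.9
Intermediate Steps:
B = 0 (B = -2*(-1*3)*0 = -(-6)*0 = -2*0 = 0)
E = 206/65 (E = 3 - 22/(-130) = 3 - 22*(-1/130) = 3 + 11/65 = 206/65 ≈ 3.1692)
E*(B + (-16 + p)*(-67 - 19)) = 206*(0 + (-16 + 9)*(-67 - 19))/65 = 206*(0 - 7*(-86))/65 = 206*(0 + 602)/65 = (206/65)*602 = 124012/65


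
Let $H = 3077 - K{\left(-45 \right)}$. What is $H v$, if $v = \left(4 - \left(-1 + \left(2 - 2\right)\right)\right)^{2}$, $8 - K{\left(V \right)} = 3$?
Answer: $76800$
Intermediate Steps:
$K{\left(V \right)} = 5$ ($K{\left(V \right)} = 8 - 3 = 5$)
$v = 25$ ($v = \left(4 - \left(-1 + 0\right)\right)^{2} = \left(4 - -1\right)^{2} = \left(4 + 1\right)^{2} = 5^{2} = 25$)
$H = 3072$ ($H = 3077 - 5 = 3072$)
$H v = 3072 \cdot 25 = 76800$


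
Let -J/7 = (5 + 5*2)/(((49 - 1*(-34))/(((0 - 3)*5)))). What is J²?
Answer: 2480625/6889 ≈ 360.08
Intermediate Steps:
J = 1575/83 (J = -7*(5 + 5*2)/((49 - 1*(-34))/(((0 - 3)*5))) = -7*(5 + 10)/((49 + 34)/((-3*5))) = -105/(83/(-15)) = -105/(83*(-1/15)) = -105/(-83/15) = -105*(-15)/83 = -7*(-225/83) = 1575/83 ≈ 18.976)
J² = (1575/83)² = 2480625/6889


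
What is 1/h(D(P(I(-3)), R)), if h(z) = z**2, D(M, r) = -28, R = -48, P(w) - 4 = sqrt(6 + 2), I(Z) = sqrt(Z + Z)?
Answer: 1/784 ≈ 0.0012755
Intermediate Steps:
I(Z) = sqrt(2)*sqrt(Z) (I(Z) = sqrt(2*Z) = sqrt(2)*sqrt(Z))
P(w) = 4 + 2*sqrt(2) (P(w) = 4 + sqrt(6 + 2) = 4 + sqrt(8) = 4 + 2*sqrt(2))
1/h(D(P(I(-3)), R)) = 1/((-28)**2) = 1/784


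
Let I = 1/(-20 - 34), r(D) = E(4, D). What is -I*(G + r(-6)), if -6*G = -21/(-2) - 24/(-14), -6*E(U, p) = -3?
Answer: -43/1512 ≈ -0.028439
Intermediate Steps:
E(U, p) = ½ (E(U, p) = -⅙*(-3) = ½)
r(D) = ½
G = -57/28 (G = -(-21/(-2) - 24/(-14))/6 = -(-21*(-½) - 24*(-1/14))/6 = -(21/2 + 12/7)/6 = -⅙*171/14 = -57/28 ≈ -2.0357)
I = -1/54 (I = 1/(-54) = -1/54 ≈ -0.018519)
-I*(G + r(-6)) = -(-1)*(-57/28 + ½)/54 = -(-1)*(-43)/(54*28) = -1*43/1512 = -43/1512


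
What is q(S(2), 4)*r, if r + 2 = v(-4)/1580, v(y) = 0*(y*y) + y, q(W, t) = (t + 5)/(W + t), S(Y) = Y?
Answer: -2373/790 ≈ -3.0038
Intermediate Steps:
q(W, t) = (5 + t)/(W + t)
v(y) = y (v(y) = 0*y**2 + y = 0 + y = y)
r = -791/395 (r = -2 - 4/1580 = -2 - 4*1/1580 = -2 - 1/395 = -791/395 ≈ -2.0025)
q(S(2), 4)*r = ((5 + 4)/(2 + 4))*(-791/395) = (9/6)*(-791/395) = ((1/6)*9)*(-791/395) = (3/2)*(-791/395) = -2373/790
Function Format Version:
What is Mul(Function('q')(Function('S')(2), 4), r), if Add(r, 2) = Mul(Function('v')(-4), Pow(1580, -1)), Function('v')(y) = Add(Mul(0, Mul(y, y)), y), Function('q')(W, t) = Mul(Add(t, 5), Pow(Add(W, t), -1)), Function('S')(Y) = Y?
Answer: Rational(-2373, 790) ≈ -3.0038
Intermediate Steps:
Function('q')(W, t) = Mul(Pow(Add(W, t), -1), Add(5, t)) (Function('q')(W, t) = Mul(Add(5, t), Pow(Add(W, t), -1)) = Mul(Pow(Add(W, t), -1), Add(5, t)))
Function('v')(y) = y (Function('v')(y) = Add(Mul(0, Pow(y, 2)), y) = Add(0, y) = y)
r = Rational(-791, 395) (r = Add(-2, Mul(-4, Pow(1580, -1))) = Add(-2, Mul(-4, Rational(1, 1580))) = Add(-2, Rational(-1, 395)) = Rational(-791, 395) ≈ -2.0025)
Mul(Function('q')(Function('S')(2), 4), r) = Mul(Mul(Pow(Add(2, 4), -1), Add(5, 4)), Rational(-791, 395)) = Mul(Mul(Pow(6, -1), 9), Rational(-791, 395)) = Mul(Mul(Rational(1, 6), 9), Rational(-791, 395)) = Mul(Rational(3, 2), Rational(-791, 395)) = Rational(-2373, 790)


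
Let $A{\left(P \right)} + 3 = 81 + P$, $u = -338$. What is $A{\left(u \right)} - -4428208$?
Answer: $4427948$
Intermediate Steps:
$A{\left(P \right)} = 78 + P$ ($A{\left(P \right)} = -3 + \left(81 + P\right) = 78 + P$)
$A{\left(u \right)} - -4428208 = \left(78 - 338\right) - -4428208 = -260 + 4428208 = 4427948$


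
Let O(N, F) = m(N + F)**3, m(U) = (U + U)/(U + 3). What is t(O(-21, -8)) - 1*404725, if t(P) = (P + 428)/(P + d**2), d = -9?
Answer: -81893520145/202346 ≈ -4.0472e+5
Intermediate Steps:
m(U) = 2*U/(3 + U) (m(U) = (2*U)/(3 + U) = 2*U/(3 + U))
O(N, F) = 8*(F + N)**3/(3 + F + N)**3 (O(N, F) = (2*(N + F)/(3 + (N + F)))**3 = (2*(F + N)/(3 + (F + N)))**3 = (2*(F + N)/(3 + F + N))**3 = 8*(F + N)**3/(3 + F + N)**3)
t(P) = (428 + P)/(81 + P) (t(P) = (P + 428)/(P + (-9)**2) = (428 + P)/(P + 81) = (428 + P)/(81 + P))
t(O(-21, -8)) - 1*404725 = (428 + 8*(-8 - 21)**3/(3 - 8 - 21)**3)/(81 + 8*(-8 - 21)**3/(3 - 8 - 21)**3) - 1*404725 = (428 + 8*(-29)**3/(-26)**3)/(81 + 8*(-29)**3/(-26)**3) - 404725 = (428 + 8*(-24389)*(-1/17576))/(81 + 8*(-24389)*(-1/17576)) - 404725 = (428 + 24389/2197)/(81 + 24389/2197) - 404725 = (964705/2197)/(202346/2197) - 404725 = (2197/202346)*(964705/2197) - 404725 = 964705/202346 - 404725 = -81893520145/202346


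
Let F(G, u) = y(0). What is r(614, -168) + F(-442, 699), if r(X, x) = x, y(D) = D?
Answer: -168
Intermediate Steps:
F(G, u) = 0
r(614, -168) + F(-442, 699) = -168 + 0 = -168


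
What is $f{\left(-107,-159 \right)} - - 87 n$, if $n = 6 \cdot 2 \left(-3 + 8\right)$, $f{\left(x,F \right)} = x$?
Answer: $5113$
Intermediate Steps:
$n = 60$ ($n = 12 \cdot 5 = 60$)
$f{\left(-107,-159 \right)} - - 87 n = -107 - \left(-87\right) 60 = -107 - -5220 = -107 + 5220 = 5113$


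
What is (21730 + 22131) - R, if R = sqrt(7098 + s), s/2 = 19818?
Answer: 43861 - sqrt(46734) ≈ 43645.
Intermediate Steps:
s = 39636 (s = 2*19818 = 39636)
R = sqrt(46734) (R = sqrt(7098 + 39636) = sqrt(46734) ≈ 216.18)
(21730 + 22131) - R = (21730 + 22131) - sqrt(46734) = 43861 - sqrt(46734)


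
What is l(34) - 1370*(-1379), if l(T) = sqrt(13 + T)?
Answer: 1889230 + sqrt(47) ≈ 1.8892e+6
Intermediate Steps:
l(34) - 1370*(-1379) = sqrt(13 + 34) - 1370*(-1379) = sqrt(47) + 1889230 = 1889230 + sqrt(47)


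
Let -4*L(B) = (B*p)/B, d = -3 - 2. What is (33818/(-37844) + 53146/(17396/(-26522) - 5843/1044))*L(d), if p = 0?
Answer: 0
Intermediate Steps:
d = -5
L(B) = 0 (L(B) = -B*0/(4*B) = -0/B = -1/4*0 = 0)
(33818/(-37844) + 53146/(17396/(-26522) - 5843/1044))*L(d) = (33818/(-37844) + 53146/(17396/(-26522) - 5843/1044))*0 = (33818*(-1/37844) + 53146/(17396*(-1/26522) - 5843*1/1044))*0 = (-16909/18922 + 53146/(-8698/13261 - 5843/1044))*0 = (-16909/18922 + 53146/(-86564735/13844484))*0 = (-16909/18922 + 53146*(-13844484/86564735))*0 = (-16909/18922 - 735778946664/86564735)*0 = -13923872951880323/1637977915670*0 = 0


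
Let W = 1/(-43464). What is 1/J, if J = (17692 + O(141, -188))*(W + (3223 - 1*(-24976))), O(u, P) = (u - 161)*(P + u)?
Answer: 5433/2854518669215 ≈ 1.9033e-9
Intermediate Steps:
W = -1/43464 ≈ -2.3008e-5
O(u, P) = (-161 + u)*(P + u)
J = 2854518669215/5433 (J = (17692 + (141² - 161*(-188) - 161*141 - 188*141))*(-1/43464 + (3223 - 1*(-24976))) = (17692 + (19881 + 30268 - 22701 - 26508))*(-1/43464 + (3223 + 24976)) = (17692 + 940)*(-1/43464 + 28199) = 18632*(1225641335/43464) = 2854518669215/5433 ≈ 5.2540e+8)
1/J = 1/(2854518669215/5433) = 5433/2854518669215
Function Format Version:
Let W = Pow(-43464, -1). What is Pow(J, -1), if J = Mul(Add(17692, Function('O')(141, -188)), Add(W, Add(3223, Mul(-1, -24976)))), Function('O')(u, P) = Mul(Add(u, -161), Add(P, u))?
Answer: Rational(5433, 2854518669215) ≈ 1.9033e-9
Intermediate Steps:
W = Rational(-1, 43464) ≈ -2.3008e-5
Function('O')(u, P) = Mul(Add(-161, u), Add(P, u))
J = Rational(2854518669215, 5433) (J = Mul(Add(17692, Add(Pow(141, 2), Mul(-161, -188), Mul(-161, 141), Mul(-188, 141))), Add(Rational(-1, 43464), Add(3223, Mul(-1, -24976)))) = Mul(Add(17692, Add(19881, 30268, -22701, -26508)), Add(Rational(-1, 43464), Add(3223, 24976))) = Mul(Add(17692, 940), Add(Rational(-1, 43464), 28199)) = Mul(18632, Rational(1225641335, 43464)) = Rational(2854518669215, 5433) ≈ 5.2540e+8)
Pow(J, -1) = Pow(Rational(2854518669215, 5433), -1) = Rational(5433, 2854518669215)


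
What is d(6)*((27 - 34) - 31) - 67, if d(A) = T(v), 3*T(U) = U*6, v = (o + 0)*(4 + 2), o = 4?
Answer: -1891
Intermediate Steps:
v = 24 (v = (4 + 0)*(4 + 2) = 4*6 = 24)
T(U) = 2*U (T(U) = (U*6)/3 = (6*U)/3 = 2*U)
d(A) = 48 (d(A) = 2*24 = 48)
d(6)*((27 - 34) - 31) - 67 = 48*((27 - 34) - 31) - 67 = 48*(-7 - 31) - 67 = 48*(-38) - 67 = -1824 - 67 = -1891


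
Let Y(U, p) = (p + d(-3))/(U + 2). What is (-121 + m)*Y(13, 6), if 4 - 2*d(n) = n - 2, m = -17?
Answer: -483/5 ≈ -96.600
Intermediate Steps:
d(n) = 3 - n/2 (d(n) = 2 - (n - 2)/2 = 2 - (-2 + n)/2 = 2 + (1 - n/2) = 3 - n/2)
Y(U, p) = (9/2 + p)/(2 + U) (Y(U, p) = (p + (3 - ½*(-3)))/(U + 2) = (p + (3 + 3/2))/(2 + U) = (p + 9/2)/(2 + U) = (9/2 + p)/(2 + U))
(-121 + m)*Y(13, 6) = (-121 - 17)*((9/2 + 6)/(2 + 13)) = -138*21/(15*2) = -46*21/(5*2) = -138*7/10 = -483/5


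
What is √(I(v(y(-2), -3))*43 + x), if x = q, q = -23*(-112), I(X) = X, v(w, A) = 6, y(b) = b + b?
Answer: √2834 ≈ 53.235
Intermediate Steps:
y(b) = 2*b
q = 2576
x = 2576
√(I(v(y(-2), -3))*43 + x) = √(6*43 + 2576) = √(258 + 2576) = √2834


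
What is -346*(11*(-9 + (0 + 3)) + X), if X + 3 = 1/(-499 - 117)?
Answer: 7353365/308 ≈ 23875.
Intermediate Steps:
X = -1849/616 (X = -3 + 1/(-499 - 117) = -3 + 1/(-616) = -3 - 1/616 = -1849/616 ≈ -3.0016)
-346*(11*(-9 + (0 + 3)) + X) = -346*(11*(-9 + (0 + 3)) - 1849/616) = -346*(11*(-9 + 3) - 1849/616) = -346*(11*(-6) - 1849/616) = -346*(-66 - 1849/616) = -346*(-42505/616) = 7353365/308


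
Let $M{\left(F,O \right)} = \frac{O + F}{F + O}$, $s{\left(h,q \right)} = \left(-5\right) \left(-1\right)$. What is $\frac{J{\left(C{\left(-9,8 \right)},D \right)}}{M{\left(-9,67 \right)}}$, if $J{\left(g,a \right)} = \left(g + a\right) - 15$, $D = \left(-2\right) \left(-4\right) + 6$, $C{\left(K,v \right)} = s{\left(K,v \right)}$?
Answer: $4$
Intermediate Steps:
$s{\left(h,q \right)} = 5$
$C{\left(K,v \right)} = 5$
$M{\left(F,O \right)} = 1$ ($M{\left(F,O \right)} = \frac{F + O}{F + O} = 1$)
$D = 14$ ($D = 8 + 6 = 14$)
$J{\left(g,a \right)} = -15 + a + g$ ($J{\left(g,a \right)} = \left(a + g\right) - 15 = -15 + a + g$)
$\frac{J{\left(C{\left(-9,8 \right)},D \right)}}{M{\left(-9,67 \right)}} = \frac{-15 + 14 + 5}{1} = 4 \cdot 1 = 4$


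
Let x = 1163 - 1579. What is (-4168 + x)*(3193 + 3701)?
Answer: -31602096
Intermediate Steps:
x = -416
(-4168 + x)*(3193 + 3701) = (-4168 - 416)*(3193 + 3701) = -4584*6894 = -31602096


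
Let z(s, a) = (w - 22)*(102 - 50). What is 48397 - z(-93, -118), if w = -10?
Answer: 50061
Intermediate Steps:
z(s, a) = -1664 (z(s, a) = (-10 - 22)*(102 - 50) = -32*52 = -1664)
48397 - z(-93, -118) = 48397 - 1*(-1664) = 48397 + 1664 = 50061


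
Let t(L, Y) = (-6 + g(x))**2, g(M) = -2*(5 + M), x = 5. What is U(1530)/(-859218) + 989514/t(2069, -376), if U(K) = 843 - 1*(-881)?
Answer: 212551768657/145207842 ≈ 1463.8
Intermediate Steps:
g(M) = -10 - 2*M
U(K) = 1724 (U(K) = 843 + 881 = 1724)
t(L, Y) = 676 (t(L, Y) = (-6 + (-10 - 2*5))**2 = (-6 + (-10 - 10))**2 = (-6 - 20)**2 = (-26)**2 = 676)
U(1530)/(-859218) + 989514/t(2069, -376) = 1724/(-859218) + 989514/676 = 1724*(-1/859218) + 989514*(1/676) = -862/429609 + 494757/338 = 212551768657/145207842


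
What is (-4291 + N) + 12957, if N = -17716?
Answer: -9050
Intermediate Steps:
(-4291 + N) + 12957 = (-4291 - 17716) + 12957 = -22007 + 12957 = -9050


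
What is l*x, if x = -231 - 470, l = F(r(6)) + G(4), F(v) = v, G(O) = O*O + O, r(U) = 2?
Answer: -15422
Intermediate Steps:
G(O) = O + O² (G(O) = O² + O = O + O²)
l = 22 (l = 2 + 4*(1 + 4) = 2 + 4*5 = 2 + 20 = 22)
x = -701
l*x = 22*(-701) = -15422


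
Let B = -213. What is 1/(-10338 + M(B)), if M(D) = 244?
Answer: -1/10094 ≈ -9.9069e-5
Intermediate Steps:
1/(-10338 + M(B)) = 1/(-10338 + 244) = 1/(-10094) = -1/10094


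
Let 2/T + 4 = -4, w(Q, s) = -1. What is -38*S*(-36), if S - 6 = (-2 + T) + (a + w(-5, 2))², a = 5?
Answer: 27018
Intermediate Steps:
T = -¼ (T = 2/(-4 - 4) = 2/(-8) = 2*(-⅛) = -¼ ≈ -0.25000)
S = 79/4 (S = 6 + ((-2 - ¼) + (5 - 1)²) = 6 + (-9/4 + 4²) = 6 + (-9/4 + 16) = 6 + 55/4 = 79/4 ≈ 19.750)
-38*S*(-36) = -38*79/4*(-36) = -1501/2*(-36) = 27018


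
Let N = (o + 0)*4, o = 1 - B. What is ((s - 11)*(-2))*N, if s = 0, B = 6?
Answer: -440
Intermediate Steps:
o = -5 (o = 1 - 1*6 = 1 - 6 = -5)
N = -20 (N = (-5 + 0)*4 = -5*4 = -20)
((s - 11)*(-2))*N = ((0 - 11)*(-2))*(-20) = -11*(-2)*(-20) = 22*(-20) = -440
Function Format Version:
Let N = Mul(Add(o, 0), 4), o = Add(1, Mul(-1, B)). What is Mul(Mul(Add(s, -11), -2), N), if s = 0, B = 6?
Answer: -440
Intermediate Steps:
o = -5 (o = Add(1, Mul(-1, 6)) = Add(1, -6) = -5)
N = -20 (N = Mul(Add(-5, 0), 4) = Mul(-5, 4) = -20)
Mul(Mul(Add(s, -11), -2), N) = Mul(Mul(Add(0, -11), -2), -20) = Mul(Mul(-11, -2), -20) = Mul(22, -20) = -440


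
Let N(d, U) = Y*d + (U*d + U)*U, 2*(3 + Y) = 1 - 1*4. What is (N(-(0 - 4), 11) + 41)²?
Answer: 394384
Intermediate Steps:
Y = -9/2 (Y = -3 + (1 - 1*4)/2 = -3 + (1 - 4)/2 = -3 + (½)*(-3) = -3 - 3/2 = -9/2 ≈ -4.5000)
N(d, U) = -9*d/2 + U*(U + U*d) (N(d, U) = -9*d/2 + (U*d + U)*U = -9*d/2 + (U + U*d)*U = -9*d/2 + U*(U + U*d))
(N(-(0 - 4), 11) + 41)² = ((11² - (-9)*(0 - 4)/2 - (0 - 4)*11²) + 41)² = ((121 - (-9)*(-4)/2 - 1*(-4)*121) + 41)² = ((121 - 9/2*4 + 4*121) + 41)² = ((121 - 18 + 484) + 41)² = (587 + 41)² = 628² = 394384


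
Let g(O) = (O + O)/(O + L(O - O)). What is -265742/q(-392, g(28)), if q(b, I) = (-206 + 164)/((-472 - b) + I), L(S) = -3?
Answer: -86100408/175 ≈ -4.9200e+5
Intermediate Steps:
g(O) = 2*O/(-3 + O) (g(O) = (O + O)/(O - 3) = (2*O)/(-3 + O) = 2*O/(-3 + O))
q(b, I) = -42/(-472 + I - b)
-265742/q(-392, g(28)) = -(10629680/21 - 1062968/(3*(-3 + 28))) = -265742/(42/(472 - 392 - 2*28/25)) = -265742/(42/(472 - 392 - 1*56/25)) = -265742/(42/(472 - 392 - 56/25)) = -265742/(42/(1944/25)) = -265742/(42*(25/1944)) = -265742/175/324 = -265742*324/175 = -86100408/175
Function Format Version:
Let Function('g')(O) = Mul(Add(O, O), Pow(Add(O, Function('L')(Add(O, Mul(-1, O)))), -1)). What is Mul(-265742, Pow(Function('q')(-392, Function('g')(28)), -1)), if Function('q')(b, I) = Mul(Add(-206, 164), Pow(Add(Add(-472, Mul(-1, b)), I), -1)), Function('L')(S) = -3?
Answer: Rational(-86100408, 175) ≈ -4.9200e+5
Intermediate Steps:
Function('g')(O) = Mul(2, O, Pow(Add(-3, O), -1)) (Function('g')(O) = Mul(Add(O, O), Pow(Add(O, -3), -1)) = Mul(Mul(2, O), Pow(Add(-3, O), -1)) = Mul(2, O, Pow(Add(-3, O), -1)))
Function('q')(b, I) = Mul(-42, Pow(Add(-472, I, Mul(-1, b)), -1))
Mul(-265742, Pow(Function('q')(-392, Function('g')(28)), -1)) = Mul(-265742, Pow(Mul(42, Pow(Add(472, -392, Mul(-1, Mul(2, 28, Pow(Add(-3, 28), -1)))), -1)), -1)) = Mul(-265742, Pow(Mul(42, Pow(Add(472, -392, Mul(-1, Mul(2, 28, Pow(25, -1)))), -1)), -1)) = Mul(-265742, Pow(Mul(42, Pow(Add(472, -392, Mul(-1, Mul(2, 28, Rational(1, 25)))), -1)), -1)) = Mul(-265742, Pow(Mul(42, Pow(Add(472, -392, Mul(-1, Rational(56, 25))), -1)), -1)) = Mul(-265742, Pow(Mul(42, Pow(Add(472, -392, Rational(-56, 25)), -1)), -1)) = Mul(-265742, Pow(Mul(42, Pow(Rational(1944, 25), -1)), -1)) = Mul(-265742, Pow(Mul(42, Rational(25, 1944)), -1)) = Mul(-265742, Pow(Rational(175, 324), -1)) = Mul(-265742, Rational(324, 175)) = Rational(-86100408, 175)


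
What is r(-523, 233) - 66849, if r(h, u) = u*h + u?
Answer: -188475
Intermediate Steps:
r(h, u) = u + h*u (r(h, u) = h*u + u = u + h*u)
r(-523, 233) - 66849 = 233*(1 - 523) - 66849 = 233*(-522) - 66849 = -121626 - 66849 = -188475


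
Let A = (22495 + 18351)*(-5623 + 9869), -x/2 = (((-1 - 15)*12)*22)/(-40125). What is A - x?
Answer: 2319654554316/13375 ≈ 1.7343e+8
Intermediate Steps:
x = -2816/13375 (x = -2*((-1 - 15)*12)*22/(-40125) = -2*-16*12*22*(-1)/40125 = -2*(-192*22)*(-1)/40125 = -(-8448)*(-1)/40125 = -2*1408/13375 = -2816/13375 ≈ -0.21054)
A = 173432116 (A = 40846*4246 = 173432116)
A - x = 173432116 - 1*(-2816/13375) = 173432116 + 2816/13375 = 2319654554316/13375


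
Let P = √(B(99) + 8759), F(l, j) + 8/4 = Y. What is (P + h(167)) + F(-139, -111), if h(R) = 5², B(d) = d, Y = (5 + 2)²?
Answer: 72 + √8858 ≈ 166.12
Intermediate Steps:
Y = 49 (Y = 7² = 49)
F(l, j) = 47 (F(l, j) = -2 + 49 = 47)
h(R) = 25
P = √8858 (P = √(99 + 8759) = √8858 ≈ 94.117)
(P + h(167)) + F(-139, -111) = (√8858 + 25) + 47 = (25 + √8858) + 47 = 72 + √8858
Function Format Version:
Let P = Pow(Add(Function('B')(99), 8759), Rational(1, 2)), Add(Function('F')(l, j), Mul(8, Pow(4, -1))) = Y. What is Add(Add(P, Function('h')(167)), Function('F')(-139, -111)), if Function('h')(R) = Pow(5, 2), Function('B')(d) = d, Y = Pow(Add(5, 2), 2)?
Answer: Add(72, Pow(8858, Rational(1, 2))) ≈ 166.12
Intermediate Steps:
Y = 49 (Y = Pow(7, 2) = 49)
Function('F')(l, j) = 47 (Function('F')(l, j) = Add(-2, 49) = 47)
Function('h')(R) = 25
P = Pow(8858, Rational(1, 2)) (P = Pow(Add(99, 8759), Rational(1, 2)) = Pow(8858, Rational(1, 2)) ≈ 94.117)
Add(Add(P, Function('h')(167)), Function('F')(-139, -111)) = Add(Add(Pow(8858, Rational(1, 2)), 25), 47) = Add(Add(25, Pow(8858, Rational(1, 2))), 47) = Add(72, Pow(8858, Rational(1, 2)))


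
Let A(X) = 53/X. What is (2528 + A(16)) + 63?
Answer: 41509/16 ≈ 2594.3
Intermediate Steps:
(2528 + A(16)) + 63 = (2528 + 53/16) + 63 = 40501/16 + 63 = 41509/16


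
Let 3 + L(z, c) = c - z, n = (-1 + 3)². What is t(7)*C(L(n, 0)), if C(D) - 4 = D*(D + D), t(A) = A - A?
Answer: 0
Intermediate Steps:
n = 4 (n = 2² = 4)
L(z, c) = -3 + c - z (L(z, c) = -3 + (c - z) = -3 + c - z)
t(A) = 0
C(D) = 4 + 2*D² (C(D) = 4 + D*(D + D) = 4 + D*(2*D) = 4 + 2*D²)
t(7)*C(L(n, 0)) = 0*(4 + 2*(-3 + 0 - 1*4)²) = 0*(4 + 2*(-3 + 0 - 4)²) = 0*(4 + 2*(-7)²) = 0*(4 + 2*49) = 0*(4 + 98) = 0*102 = 0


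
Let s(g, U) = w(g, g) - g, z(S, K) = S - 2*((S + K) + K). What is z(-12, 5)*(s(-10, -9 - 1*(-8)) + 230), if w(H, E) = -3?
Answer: -1896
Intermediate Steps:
z(S, K) = -S - 4*K (z(S, K) = S - 2*((K + S) + K) = S - 2*(S + 2*K) = S + (-4*K - 2*S) = -S - 4*K)
s(g, U) = -3 - g
z(-12, 5)*(s(-10, -9 - 1*(-8)) + 230) = (-1*(-12) - 4*5)*((-3 - 1*(-10)) + 230) = (12 - 20)*((-3 + 10) + 230) = -8*(7 + 230) = -8*237 = -1896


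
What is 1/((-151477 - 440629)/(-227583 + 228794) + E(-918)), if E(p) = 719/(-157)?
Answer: -190127/93831351 ≈ -0.0020263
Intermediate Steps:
E(p) = -719/157 (E(p) = 719*(-1/157) = -719/157)
1/((-151477 - 440629)/(-227583 + 228794) + E(-918)) = 1/((-151477 - 440629)/(-227583 + 228794) - 719/157) = 1/(-592106/1211 - 719/157) = 1/(-93831351/190127) = -190127/93831351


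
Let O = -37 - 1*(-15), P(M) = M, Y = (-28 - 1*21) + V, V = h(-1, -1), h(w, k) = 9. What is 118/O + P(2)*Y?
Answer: -939/11 ≈ -85.364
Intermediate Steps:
V = 9
Y = -40 (Y = (-28 - 1*21) + 9 = (-28 - 21) + 9 = -49 + 9 = -40)
O = -22 (O = -37 + 15 = -22)
118/O + P(2)*Y = 118/(-22) + 2*(-40) = 118*(-1/22) - 80 = -59/11 - 80 = -939/11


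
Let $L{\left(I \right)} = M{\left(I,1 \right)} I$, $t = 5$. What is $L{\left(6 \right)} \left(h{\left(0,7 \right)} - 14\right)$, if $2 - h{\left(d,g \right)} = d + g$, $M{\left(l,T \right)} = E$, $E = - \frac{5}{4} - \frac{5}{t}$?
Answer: $\frac{513}{2} \approx 256.5$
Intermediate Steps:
$E = - \frac{9}{4}$ ($E = - \frac{5}{4} - \frac{5}{5} = \left(-5\right) \frac{1}{4} - 1 = - \frac{5}{4} - 1 = - \frac{9}{4} \approx -2.25$)
$M{\left(l,T \right)} = - \frac{9}{4}$
$L{\left(I \right)} = - \frac{9 I}{4}$
$h{\left(d,g \right)} = 2 - d - g$ ($h{\left(d,g \right)} = 2 - \left(d + g\right) = 2 - d - g$)
$L{\left(6 \right)} \left(h{\left(0,7 \right)} - 14\right) = \left(- \frac{9}{4}\right) 6 \left(\left(2 - 0 - 7\right) - 14\right) = - \frac{27 \left(\left(2 + 0 - 7\right) - 14\right)}{2} = - \frac{27 \left(-5 - 14\right)}{2} = \left(- \frac{27}{2}\right) \left(-19\right) = \frac{513}{2}$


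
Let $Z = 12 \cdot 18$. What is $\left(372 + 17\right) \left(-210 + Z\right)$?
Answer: $2334$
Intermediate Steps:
$Z = 216$
$\left(372 + 17\right) \left(-210 + Z\right) = \left(372 + 17\right) \left(-210 + 216\right) = 389 \cdot 6 = 2334$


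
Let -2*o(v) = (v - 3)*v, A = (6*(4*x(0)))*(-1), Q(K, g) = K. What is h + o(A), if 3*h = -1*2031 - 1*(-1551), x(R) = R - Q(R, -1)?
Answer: -160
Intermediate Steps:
x(R) = 0 (x(R) = R - R = 0)
A = 0 (A = (6*(4*0))*(-1) = (6*0)*(-1) = 0*(-1) = 0)
o(v) = -v*(-3 + v)/2 (o(v) = -(v - 3)*v/2 = -(-3 + v)*v/2 = -v*(-3 + v)/2)
h = -160 (h = (-1*2031 - 1*(-1551))/3 = (-2031 + 1551)/3 = (⅓)*(-480) = -160)
h + o(A) = -160 + (½)*0*(3 - 1*0) = -160 + (½)*0*(3 + 0) = -160 + (½)*0*3 = -160 + 0 = -160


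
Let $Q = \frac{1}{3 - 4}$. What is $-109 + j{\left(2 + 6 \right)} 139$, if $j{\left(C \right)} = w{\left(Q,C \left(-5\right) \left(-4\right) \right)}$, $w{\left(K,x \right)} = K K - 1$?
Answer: $-109$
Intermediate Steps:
$Q = -1$ ($Q = \frac{1}{-1} = -1$)
$w{\left(K,x \right)} = -1 + K^{2}$ ($w{\left(K,x \right)} = K^{2} - 1 = -1 + K^{2}$)
$j{\left(C \right)} = 0$ ($j{\left(C \right)} = -1 + \left(-1\right)^{2} = -1 + 1 = 0$)
$-109 + j{\left(2 + 6 \right)} 139 = -109 + 0 \cdot 139 = -109 + 0 = -109$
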